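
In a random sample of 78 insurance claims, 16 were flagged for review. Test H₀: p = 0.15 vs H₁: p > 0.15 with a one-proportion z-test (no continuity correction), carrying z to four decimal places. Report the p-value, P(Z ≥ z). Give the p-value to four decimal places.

Sample proportion p̂ = 16/78 = 0.20513.
Null standard error: √(0.15·0.85/78) = √0.001634615 = 0.040430.
z = (p̂ − p₀)/SE = (16/78 − 0.15)/0.040430 ≈ 1.3635.
From the standard normal, P(Z ≥ z) = 0.0864.

p-value = 0.0864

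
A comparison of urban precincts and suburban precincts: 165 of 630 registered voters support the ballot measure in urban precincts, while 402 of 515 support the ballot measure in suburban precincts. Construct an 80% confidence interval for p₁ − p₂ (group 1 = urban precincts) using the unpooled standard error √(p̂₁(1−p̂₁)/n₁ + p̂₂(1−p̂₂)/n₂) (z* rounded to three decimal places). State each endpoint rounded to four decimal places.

(-0.5511, -0.4863)

p̂₁ = 0.26190, p̂₂ = 0.78058, so the observed difference is -0.51868.
SE = √(0.000306842 + 0.000332570) = √0.000639412 = 0.025287.
For 80% confidence, z* = 1.282. Margin of error = 0.03242.
CI: -0.51868 ± 0.03242 = (-0.5511, -0.4863).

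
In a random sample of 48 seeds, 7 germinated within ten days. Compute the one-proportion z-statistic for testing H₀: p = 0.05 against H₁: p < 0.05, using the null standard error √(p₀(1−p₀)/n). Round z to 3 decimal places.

z = 3.046

Sample proportion p̂ = 7/48 = 0.14583.
Under H₀, SE = √(p₀(1−p₀)/n) = √(0.05·0.95/48) = √0.000989583 = 0.031458.
z = (0.14583 − 0.05)/0.031458 = 0.09583/0.031458 = 3.046.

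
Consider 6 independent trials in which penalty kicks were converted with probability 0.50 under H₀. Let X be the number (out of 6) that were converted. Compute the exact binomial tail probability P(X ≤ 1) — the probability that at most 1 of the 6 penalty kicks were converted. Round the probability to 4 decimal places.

X is binomial with n = 6 and p = 0.50.
P(X ≤ 1) = C(6,0)·0.50^0·0.50^6 + C(6,1)·0.50^1·0.50^5.
= 0.015625 + 0.093750 = 0.1094.

P = 0.1094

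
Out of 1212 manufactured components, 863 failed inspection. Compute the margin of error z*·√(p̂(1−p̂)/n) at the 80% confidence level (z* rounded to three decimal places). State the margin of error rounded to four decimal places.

ME = 0.0167

Sample proportion p̂ = 863/1212 = 0.71205.
SE = √(p̂(1−p̂)/n) = √(0.205036/1212) = 0.013007.
The 80% critical value is z* = 1.282.
ME = 1.282·0.013007 = 0.0167.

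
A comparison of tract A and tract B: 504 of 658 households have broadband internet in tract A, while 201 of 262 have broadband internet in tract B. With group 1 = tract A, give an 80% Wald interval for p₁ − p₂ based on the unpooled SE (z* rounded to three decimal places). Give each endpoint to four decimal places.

p̂₁ = 0.76596, p̂₂ = 0.76718, so the observed difference is -0.00122.
Unpooled SE = √(p̂₁(1−p̂₁)/n₁ + p̂₂(1−p̂₂)/n₂) = √(0.000272442 + 0.000681745) = 0.030890.
For 80% confidence, z* = 1.282. Margin = 1.282·0.030890 = 0.03960.
Interval: -0.00122 ± 0.03960 → (-0.0408, 0.0384).

(-0.0408, 0.0384)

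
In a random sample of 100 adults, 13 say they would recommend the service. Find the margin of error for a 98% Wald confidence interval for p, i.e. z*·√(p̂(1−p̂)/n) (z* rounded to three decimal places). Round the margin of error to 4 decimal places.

The sample proportion is 13/100 = 0.13000.
SE = √(p̂(1−p̂)/n) = √(0.113100/100) = 0.033630.
z* = 2.326 at the 98% level.
ME = 2.326·0.033630 = 0.0782.

ME = 0.0782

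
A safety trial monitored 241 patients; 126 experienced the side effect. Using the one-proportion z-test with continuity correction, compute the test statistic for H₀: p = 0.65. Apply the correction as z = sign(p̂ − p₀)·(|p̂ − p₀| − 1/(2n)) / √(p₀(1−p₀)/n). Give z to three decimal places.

z = -4.072

p̂ = 126/241 = 0.52282. p̂ − p₀ = -0.127178.
1/(2n) = 0.002075.
Corrected numerator: |-0.127178| − 0.002075 = 0.125103.
Null standard error: √(0.65·0.35/241) = √0.000943983 = 0.030724.
z = (−)0.125103/0.030724 = -4.072.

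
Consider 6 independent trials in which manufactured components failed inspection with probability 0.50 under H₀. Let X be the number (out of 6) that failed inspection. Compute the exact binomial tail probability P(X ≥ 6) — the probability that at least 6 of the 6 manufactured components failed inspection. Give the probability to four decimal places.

X ~ Binomial(n=6, p=0.50).
P(X ≥ 6) = C(6,6)·0.50^6·0.50^0.
= 0.015625 = 0.0156.

P = 0.0156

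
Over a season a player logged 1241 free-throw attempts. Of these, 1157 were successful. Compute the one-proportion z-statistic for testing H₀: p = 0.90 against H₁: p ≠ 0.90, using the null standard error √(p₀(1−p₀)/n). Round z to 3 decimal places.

z = 3.794

Sample proportion p̂ = 1157/1241 = 0.93231.
Null standard error: √(0.90·0.10/1241) = √0.000072522 = 0.008516.
z = (0.93231 − 0.90)/0.008516 = 0.03231/0.008516 = 3.794.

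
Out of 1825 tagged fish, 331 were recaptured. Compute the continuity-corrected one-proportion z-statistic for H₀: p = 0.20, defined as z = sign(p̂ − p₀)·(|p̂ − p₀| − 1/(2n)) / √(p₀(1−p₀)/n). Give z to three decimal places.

z = -1.960

With x = 331 successes in n = 1825, p̂ = 0.18137. p̂ − p₀ = -0.018630.
Continuity correction 1/(2n) = 1/3650 = 0.000274.
Corrected numerator: |-0.018630| − 0.000274 = 0.018356.
Under H₀, SE = √(p₀(1−p₀)/n) = √(0.20·0.80/1825) = √0.000087671 = 0.009363.
z = −0.018356/0.009363 = -1.960.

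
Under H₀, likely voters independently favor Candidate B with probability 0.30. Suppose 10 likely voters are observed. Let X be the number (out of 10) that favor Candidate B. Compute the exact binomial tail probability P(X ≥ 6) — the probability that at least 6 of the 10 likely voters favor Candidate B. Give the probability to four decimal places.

P = 0.0473

X ~ Binomial(n=10, p=0.30).
P(X ≥ 6) = Σ_{j=6}^{10} C(10,j)·0.30^j·0.70^{10−j}.
= 0.036757 + 0.009002 + 0.001447 + 0.000138 + 0.000006 = 0.0473.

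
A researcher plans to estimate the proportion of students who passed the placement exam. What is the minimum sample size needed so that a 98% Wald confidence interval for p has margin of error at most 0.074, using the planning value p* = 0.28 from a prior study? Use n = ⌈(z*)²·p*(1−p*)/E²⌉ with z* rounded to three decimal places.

n = 200

The 98% critical value is z* = 2.326.
p*(1−p*) = 0.2016.
(z*)²·p*(1−p*)/E² = 5.410276·0.2016/0.005476 = 199.180.
Rounding up, n = 200.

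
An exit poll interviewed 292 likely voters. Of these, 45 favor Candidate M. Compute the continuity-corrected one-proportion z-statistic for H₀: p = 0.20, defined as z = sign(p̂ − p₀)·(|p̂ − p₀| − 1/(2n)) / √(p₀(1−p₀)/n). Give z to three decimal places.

z = -1.887

With x = 45 successes in n = 292, p̂ = 0.15411. p̂ − p₀ = -0.045890.
Continuity correction 1/(2n) = 1/584 = 0.001712.
Corrected numerator: |-0.045890| − 0.001712 = 0.044178.
SE₀ = √(0.20·0.80/292) = 0.023408.
z = (−)0.044178/0.023408 = -1.887.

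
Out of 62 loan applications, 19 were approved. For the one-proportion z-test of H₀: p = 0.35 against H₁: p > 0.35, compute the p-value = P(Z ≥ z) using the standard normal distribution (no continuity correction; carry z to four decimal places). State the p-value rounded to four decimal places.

The sample proportion is 19/62 = 0.30645.
Under H₀, SE = √(p₀(1−p₀)/n) = √(0.35·0.65/62) = √0.003669355 = 0.060575.
Test statistic (full precision, shown to 4 dp): z = (19/62 − 0.35)/SE₀ ≈ -0.7189.
From the standard normal, P(Z ≥ z) = 0.7639.

p-value = 0.7639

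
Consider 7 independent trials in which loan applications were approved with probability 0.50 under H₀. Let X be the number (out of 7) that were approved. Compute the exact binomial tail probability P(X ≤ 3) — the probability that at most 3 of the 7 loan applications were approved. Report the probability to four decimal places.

X ~ Binomial(n=7, p=0.50).
P(X ≤ 3) = C(7,0)·0.50^0·0.50^7 + C(7,1)·0.50^1·0.50^6 + C(7,2)·0.50^2·0.50^5 + C(7,3)·0.50^3·0.50^4.
= 0.007812 + 0.054688 + 0.164062 + 0.273438 = 0.5000.

P = 0.5000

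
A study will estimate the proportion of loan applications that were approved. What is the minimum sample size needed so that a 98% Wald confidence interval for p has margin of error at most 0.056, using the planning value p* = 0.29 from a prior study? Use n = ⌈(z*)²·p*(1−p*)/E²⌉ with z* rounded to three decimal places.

n = 356

z* = 2.326 at the 98% level.
p*(1−p*) = 0.29·0.71 = 0.2059.
Required n before rounding: 5.410276 × 0.2059 / 0.056² = 355.222.
Rounding up, n = 356.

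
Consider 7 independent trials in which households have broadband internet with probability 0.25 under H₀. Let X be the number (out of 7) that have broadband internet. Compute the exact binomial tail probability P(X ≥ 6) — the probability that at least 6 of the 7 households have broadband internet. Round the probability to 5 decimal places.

P = 0.00134

X ~ Binomial(n=7, p=0.25).
P(X ≥ 6) = C(7,6)·0.25^6·0.75^1 + C(7,7)·0.25^7·0.75^0.
= 0.001282 + 0.000061 = 0.00134.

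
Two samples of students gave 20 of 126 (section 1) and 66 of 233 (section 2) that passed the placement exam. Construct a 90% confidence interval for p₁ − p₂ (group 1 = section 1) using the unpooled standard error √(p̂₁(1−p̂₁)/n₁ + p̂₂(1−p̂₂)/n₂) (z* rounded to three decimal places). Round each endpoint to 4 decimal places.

p̂₁ = 0.15873, p̂₂ = 0.28326, so the observed difference is -0.12453.
SE = √(0.001059801 + 0.000871350) = √0.001931151 = 0.043945.
The 90% critical value is z* = 1.645. Margin of error = 0.07229.
So the interval runs from -0.1968 to -0.0522.

(-0.1968, -0.0522)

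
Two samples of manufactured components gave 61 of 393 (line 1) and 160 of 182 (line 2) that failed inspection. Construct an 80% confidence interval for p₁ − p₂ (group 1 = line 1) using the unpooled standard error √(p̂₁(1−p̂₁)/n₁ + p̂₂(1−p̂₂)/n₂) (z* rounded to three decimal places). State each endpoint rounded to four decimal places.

(-0.7627, -0.6851)

p̂₁ = 0.15522, p̂₂ = 0.87912, so the observed difference is -0.72390.
SE = √(0.000333649 + 0.000583887) = √0.000917536 = 0.030291.
The 80% critical value is z* = 1.282. Margin = 1.282·0.030291 = 0.03883.
So the interval runs from -0.7627 to -0.6851.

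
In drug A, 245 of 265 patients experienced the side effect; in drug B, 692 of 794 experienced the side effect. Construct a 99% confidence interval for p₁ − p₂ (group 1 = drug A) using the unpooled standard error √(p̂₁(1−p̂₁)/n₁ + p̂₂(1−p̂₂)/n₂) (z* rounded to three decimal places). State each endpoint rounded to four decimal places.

(0.0012, 0.1048)

p̂₁ = 0.92453, p̂₂ = 0.87154, so the observed difference is 0.05299.
SE = √(0.000263305 + 0.000141008) = √0.000404313 = 0.020108.
The 99% critical value is z* = 2.576. Margin of error = 0.05180.
Interval: 0.05299 ± 0.05180 → (0.0012, 0.1048).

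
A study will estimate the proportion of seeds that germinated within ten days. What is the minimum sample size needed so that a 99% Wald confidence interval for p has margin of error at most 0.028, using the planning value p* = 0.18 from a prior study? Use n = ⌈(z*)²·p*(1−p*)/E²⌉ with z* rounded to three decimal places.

z* = 2.576 at the 99% level.
p*(1−p*) = 0.18·0.82 = 0.1476.
Required n before rounding: 6.635776 × 0.1476 / 0.028² = 1249.286.
⌈1249.286⌉ = 1250.

n = 1250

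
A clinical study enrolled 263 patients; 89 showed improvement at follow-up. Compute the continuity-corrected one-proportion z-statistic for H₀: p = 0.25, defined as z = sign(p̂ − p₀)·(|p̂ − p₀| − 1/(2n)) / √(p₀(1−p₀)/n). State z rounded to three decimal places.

Sample proportion p̂ = 89/263 = 0.33840. p̂ − p₀ = 0.088403.
Continuity correction 1/(2n) = 1/526 = 0.001901.
Corrected numerator: |0.088403| − 0.001901 = 0.086502.
Null standard error: √(0.25·0.75/263) = √0.000712928 = 0.026701.
z = (+)0.086502/0.026701 = 3.240.

z = 3.240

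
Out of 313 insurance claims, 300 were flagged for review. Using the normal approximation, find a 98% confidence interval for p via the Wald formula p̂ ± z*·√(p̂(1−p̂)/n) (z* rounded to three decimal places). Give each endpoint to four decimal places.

p̂ = 300/313 = 0.95847.
SE = √(p̂(1−p̂)/n) = √(0.039809/313) = 0.011278.
The 98% critical value is z* = 2.326.
Margin of error: 2.326 × 0.011278 = 0.02623.
CI: 0.95847 ± 0.02623 = (0.9322, 0.9847).

(0.9322, 0.9847)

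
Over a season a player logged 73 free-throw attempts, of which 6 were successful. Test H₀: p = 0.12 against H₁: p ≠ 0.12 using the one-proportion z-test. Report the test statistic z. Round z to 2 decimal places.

p̂ = 6/73 = 0.08219.
Null standard error: √(0.12·0.88/73) = √0.001446575 = 0.038034.
z = (p̂ − p₀)/SE = (0.08219 − 0.12)/0.038034 = -0.99.

z = -0.99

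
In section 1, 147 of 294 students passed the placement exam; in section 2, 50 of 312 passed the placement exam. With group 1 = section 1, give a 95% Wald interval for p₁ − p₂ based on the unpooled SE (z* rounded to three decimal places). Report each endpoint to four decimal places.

(0.2696, 0.4099)

p̂₁ = 0.50000, p̂₂ = 0.16026, so the observed difference is 0.33974.
SE = √(0.000850340 + 0.000431328) = √0.001281668 = 0.035800.
z* = 1.960 at the 95% level. Margin = 1.960·0.035800 = 0.07017.
So the interval runs from 0.2696 to 0.4099.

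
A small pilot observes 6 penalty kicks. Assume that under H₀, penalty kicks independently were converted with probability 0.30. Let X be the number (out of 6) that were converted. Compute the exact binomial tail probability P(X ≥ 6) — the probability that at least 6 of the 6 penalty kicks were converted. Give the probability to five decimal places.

X is binomial with n = 6 and p = 0.30.
P(X ≥ 6) = C(6,6)·0.30^6·0.70^0.
= 0.000729 = 0.00073.

P = 0.00073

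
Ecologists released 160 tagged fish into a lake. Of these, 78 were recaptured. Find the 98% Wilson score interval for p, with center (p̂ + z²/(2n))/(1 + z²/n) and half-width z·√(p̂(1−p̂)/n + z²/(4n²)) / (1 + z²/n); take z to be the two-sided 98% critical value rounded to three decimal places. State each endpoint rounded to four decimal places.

Here p̂ = 78/160 = 0.48750 and z = 2.326 (z² = 5.410276).
1 + z²/n = 1.033814.
Adjusted center: (0.48750 + z²/(2n))/1.033814 = 0.48791.
Radicand: p̂(1−p̂)/n + z²/(4n²) = 0.001561523 + 0.000052835 = 0.001614358.
Half-width = z·√(radicand)/denom = 2.326·0.040179/1.033814 = 0.09040.
Interval: 0.48791 ± 0.09040 → (0.3975, 0.5783).

(0.3975, 0.5783)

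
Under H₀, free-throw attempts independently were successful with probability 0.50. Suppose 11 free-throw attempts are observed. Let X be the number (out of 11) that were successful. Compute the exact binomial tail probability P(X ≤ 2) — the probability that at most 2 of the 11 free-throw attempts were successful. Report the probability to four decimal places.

X is binomial with n = 11 and p = 0.50.
P(X ≤ 2) = C(11,0)·0.50^0·0.50^11 + C(11,1)·0.50^1·0.50^10 + C(11,2)·0.50^2·0.50^9.
= 0.000488 + 0.005371 + 0.026855 = 0.0327.

P = 0.0327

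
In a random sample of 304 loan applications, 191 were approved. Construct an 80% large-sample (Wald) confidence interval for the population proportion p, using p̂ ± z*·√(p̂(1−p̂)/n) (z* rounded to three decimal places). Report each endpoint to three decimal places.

With x = 191 successes in n = 304, p̂ = 0.62829.
Standard error of p̂: √(0.233542/304) = √0.000768230 = 0.027717.
The 80% critical value is z* = 1.282.
Margin of error: 1.282 × 0.027717 = 0.03553.
CI: 0.62829 ± 0.03553 = (0.593, 0.664).

(0.593, 0.664)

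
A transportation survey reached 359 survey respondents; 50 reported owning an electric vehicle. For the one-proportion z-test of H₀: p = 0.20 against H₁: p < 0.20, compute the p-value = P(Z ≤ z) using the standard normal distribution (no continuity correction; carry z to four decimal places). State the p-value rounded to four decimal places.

The sample proportion is 50/359 = 0.13928.
Null standard error: √(0.20·0.80/359) = √0.000445682 = 0.021111.
Test statistic (full precision, shown to 4 dp): z = (50/359 − 0.20)/SE₀ ≈ -2.8764.
p-value = P(Z ≤ z) with z = -2.8764 → 0.0020.

p-value = 0.0020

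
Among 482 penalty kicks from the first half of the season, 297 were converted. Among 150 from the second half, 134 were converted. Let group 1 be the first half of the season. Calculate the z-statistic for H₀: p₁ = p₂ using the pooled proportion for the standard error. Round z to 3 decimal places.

z = -6.365

Sample proportions: p̂₁ = 297/482 = 0.61618 and p̂₂ = 134/150 = 0.89333.
Pooling: p̂ = 431/632 = 0.68196.
Pooled SE = √[0.2168898·0.00874136] ≈ 0.043542.
z = (p̂₁ − p̂₂)/SE = (0.61618 − 0.89333)/0.043542 = -0.27715/0.043542 = -6.365.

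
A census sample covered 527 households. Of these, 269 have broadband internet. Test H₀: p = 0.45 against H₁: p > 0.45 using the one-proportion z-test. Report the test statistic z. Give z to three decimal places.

With x = 269 successes in n = 527, p̂ = 0.51044.
Under H₀, SE = √(p₀(1−p₀)/n) = √(0.45·0.55/527) = √0.000469639 = 0.021671.
z = (p̂ − p₀)/SE = (0.51044 − 0.45)/0.021671 = 2.789.

z = 2.789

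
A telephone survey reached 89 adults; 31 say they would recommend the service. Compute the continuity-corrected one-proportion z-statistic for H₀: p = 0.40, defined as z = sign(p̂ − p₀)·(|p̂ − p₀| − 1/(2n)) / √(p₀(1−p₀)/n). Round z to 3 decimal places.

p̂ = 31/89 = 0.34831. p̂ − p₀ = -0.051685.
Continuity correction 1/(2n) = 1/178 = 0.005618.
Corrected numerator: |-0.051685| − 0.005618 = 0.046067.
SE₀ = √(0.40·0.60/89) = 0.051929.
z = −0.046067/0.051929 = -0.887.

z = -0.887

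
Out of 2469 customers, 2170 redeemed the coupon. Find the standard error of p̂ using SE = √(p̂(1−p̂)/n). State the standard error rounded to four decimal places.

SE = 0.0066

Sample proportion p̂ = 2170/2469 = 0.87890.
p̂(1−p̂) = 0.87890·0.12110 = 0.106435.
Dividing by n and taking the root: √0.000043109 = 0.0066.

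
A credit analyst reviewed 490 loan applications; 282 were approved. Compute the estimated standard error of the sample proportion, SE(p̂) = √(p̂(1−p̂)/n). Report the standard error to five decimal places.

SE = 0.02233

The sample proportion is 282/490 = 0.57551.
p̂(1−p̂) = 0.244298.
Dividing by n and taking the root: √0.000498567 = 0.02233.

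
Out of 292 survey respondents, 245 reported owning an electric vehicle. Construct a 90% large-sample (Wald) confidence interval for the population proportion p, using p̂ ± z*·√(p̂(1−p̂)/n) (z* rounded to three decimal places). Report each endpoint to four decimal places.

p̂ = 245/292 = 0.83904.
Standard error of p̂: √(0.135051/292) = √0.000462504 = 0.021506.
For 90% confidence, z* = 1.645.
Margin of error: 1.645 × 0.021506 = 0.03538.
So the interval runs from 0.8037 to 0.8744.

(0.8037, 0.8744)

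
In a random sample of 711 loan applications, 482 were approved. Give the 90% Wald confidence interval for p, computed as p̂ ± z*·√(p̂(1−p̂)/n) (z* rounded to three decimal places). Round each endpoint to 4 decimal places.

The sample proportion is 482/711 = 0.67792.
SE = √(p̂(1−p̂)/n) = √(0.218345/711) = 0.017524.
For 90% confidence, z* = 1.645.
Margin of error: 1.645 × 0.017524 = 0.02883.
So the interval runs from 0.6491 to 0.7067.

(0.6491, 0.7067)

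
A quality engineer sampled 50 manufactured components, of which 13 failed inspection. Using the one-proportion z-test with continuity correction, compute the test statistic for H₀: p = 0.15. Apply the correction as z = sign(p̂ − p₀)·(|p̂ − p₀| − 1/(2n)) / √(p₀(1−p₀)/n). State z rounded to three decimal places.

Sample proportion p̂ = 13/50 = 0.26000. p̂ − p₀ = 0.110000.
Continuity correction 1/(2n) = 1/100 = 0.010000.
Corrected numerator: |0.110000| − 0.010000 = 0.100000.
SE₀ = √(0.15·0.85/50) = 0.050498.
z = +0.100000/0.050498 = 1.980.

z = 1.980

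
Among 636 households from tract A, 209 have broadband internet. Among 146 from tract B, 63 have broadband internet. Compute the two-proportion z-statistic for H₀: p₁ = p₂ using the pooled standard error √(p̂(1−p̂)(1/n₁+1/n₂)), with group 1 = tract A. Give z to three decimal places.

z = -2.354

Sample proportions: p̂₁ = 209/636 = 0.32862 and p̂₂ = 63/146 = 0.43151.
Pooling: p̂ = 272/782 = 0.34783.
SE = √[p̂(1−p̂)(1/n₁+1/n₂)] = √[0.34783·0.65217·(1/636+1/146)] ≈ 0.043708.
z = -0.10289/0.043708 = -2.354.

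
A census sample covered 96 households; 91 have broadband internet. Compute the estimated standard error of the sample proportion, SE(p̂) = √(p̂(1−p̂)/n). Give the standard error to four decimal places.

SE = 0.0227

The sample proportion is 91/96 = 0.94792.
p̂(1−p̂) = 0.049368.
SE = √(0.049368/96) = √0.000514250 = 0.0227.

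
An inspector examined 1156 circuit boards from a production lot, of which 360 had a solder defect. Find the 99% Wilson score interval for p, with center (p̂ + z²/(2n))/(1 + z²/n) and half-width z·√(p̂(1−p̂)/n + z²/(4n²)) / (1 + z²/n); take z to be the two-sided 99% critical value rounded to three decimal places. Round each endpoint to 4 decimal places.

(0.2775, 0.3475)

p̂ = 360/1156 = 0.31142; z = 2.576, so z² = 6.635776.
Denominator 1 + z²/n = 1 + 6.635776/1156 = 1.005740.
Adjusted center: (0.31142 + z²/(2n))/1.005740 = 0.31250.
Radicand: p̂(1−p̂)/n + z²/(4n²) = 0.000185499 + 0.000001241 = 0.000186740.
Half-width = z·√(radicand)/denom = 2.576·0.013665/1.005740 = 0.03500.
So the interval runs from 0.2775 to 0.3475.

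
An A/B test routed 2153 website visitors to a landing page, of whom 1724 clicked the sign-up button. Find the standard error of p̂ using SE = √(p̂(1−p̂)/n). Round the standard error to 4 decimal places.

With x = 1724 successes in n = 2153, p̂ = 0.80074.
p̂(1−p̂) = 0.80074·0.19926 = 0.159555.
SE = √(0.159555/2153) = 0.0086.

SE = 0.0086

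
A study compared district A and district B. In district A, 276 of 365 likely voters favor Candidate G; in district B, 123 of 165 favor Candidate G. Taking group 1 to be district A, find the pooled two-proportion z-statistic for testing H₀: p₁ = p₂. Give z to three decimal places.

p̂₁ = 276/365 = 0.75616, p̂₂ = 123/165 = 0.74545.
Pooling: p̂ = 399/530 = 0.75283.
SE = √[p̂(1−p̂)(1/n₁+1/n₂)] = √[0.75283·0.24717·(1/365+1/165)] ≈ 0.040467.
z = 0.01071/0.040467 = 0.265.

z = 0.265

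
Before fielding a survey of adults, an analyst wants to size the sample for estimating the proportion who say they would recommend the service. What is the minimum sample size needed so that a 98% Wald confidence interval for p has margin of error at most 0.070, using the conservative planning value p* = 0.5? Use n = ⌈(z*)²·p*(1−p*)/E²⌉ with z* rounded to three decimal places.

For 98% confidence, z* = 2.326.
p*(1−p*) = 0.50·0.50 = 0.2500.
Required n before rounding: 5.410276 × 0.2500 / 0.070² = 276.034.
⌈276.034⌉ = 277.

n = 277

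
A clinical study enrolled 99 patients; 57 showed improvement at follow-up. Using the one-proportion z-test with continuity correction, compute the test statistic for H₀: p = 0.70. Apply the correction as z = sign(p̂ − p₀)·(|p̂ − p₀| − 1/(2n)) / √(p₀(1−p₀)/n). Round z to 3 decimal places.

z = -2.588

Sample proportion p̂ = 57/99 = 0.57576. p̂ − p₀ = -0.124242.
Continuity correction 1/(2n) = 1/198 = 0.005051.
Corrected numerator: |-0.124242| − 0.005051 = 0.119191.
Null standard error: √(0.70·0.30/99) = √0.002121212 = 0.046057.
z = −0.119191/0.046057 = -2.588.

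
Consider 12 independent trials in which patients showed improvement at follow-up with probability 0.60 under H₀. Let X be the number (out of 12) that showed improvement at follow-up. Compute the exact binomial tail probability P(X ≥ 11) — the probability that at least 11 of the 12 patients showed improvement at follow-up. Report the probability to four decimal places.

X ~ Binomial(n=12, p=0.60).
P(X ≥ 11) = C(12,11)·0.60^11·0.40^1 + C(12,12)·0.60^12·0.40^0.
= 0.017414 + 0.002177 = 0.0196.

P = 0.0196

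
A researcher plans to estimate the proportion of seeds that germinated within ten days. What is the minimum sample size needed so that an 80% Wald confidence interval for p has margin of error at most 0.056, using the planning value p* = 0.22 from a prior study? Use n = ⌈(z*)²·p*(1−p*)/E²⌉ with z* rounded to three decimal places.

z* = 1.282 at the 80% level.
p*(1−p*) = 0.22·0.78 = 0.1716.
Required n before rounding: 1.643524 × 0.1716 / 0.056² = 89.933.
⌈89.933⌉ = 90.

n = 90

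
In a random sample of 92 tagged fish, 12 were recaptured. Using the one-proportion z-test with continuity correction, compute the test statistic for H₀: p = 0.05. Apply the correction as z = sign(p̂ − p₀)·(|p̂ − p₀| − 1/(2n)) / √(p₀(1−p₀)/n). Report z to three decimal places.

z = 3.301

p̂ = 12/92 = 0.13043. p̂ − p₀ = 0.080435.
Continuity correction 1/(2n) = 1/184 = 0.005435.
Corrected numerator: |0.080435| − 0.005435 = 0.075000.
Under H₀, SE = √(p₀(1−p₀)/n) = √(0.05·0.95/92) = √0.000516304 = 0.022722.
z = (+)0.075000/0.022722 = 3.301.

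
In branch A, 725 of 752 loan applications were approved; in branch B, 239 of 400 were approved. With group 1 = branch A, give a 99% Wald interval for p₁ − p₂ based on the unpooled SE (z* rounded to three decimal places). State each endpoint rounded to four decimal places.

(0.3011, 0.4321)

p̂₁ = 0.96410, p̂₂ = 0.59750, so the observed difference is 0.36660.
SE = √(0.000046031 + 0.000601234) = √0.000647265 = 0.025441.
The 99% critical value is z* = 2.576. Margin of error = 0.06554.
Interval: 0.36660 ± 0.06554 → (0.3011, 0.4321).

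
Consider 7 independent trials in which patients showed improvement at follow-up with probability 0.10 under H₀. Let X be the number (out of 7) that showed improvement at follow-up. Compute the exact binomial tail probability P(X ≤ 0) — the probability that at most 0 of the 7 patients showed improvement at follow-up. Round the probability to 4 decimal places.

X ~ Binomial(n=7, p=0.10).
P(X ≤ 0) = C(7,0)·0.10^0·0.90^7.
= 0.478297 = 0.4783.

P = 0.4783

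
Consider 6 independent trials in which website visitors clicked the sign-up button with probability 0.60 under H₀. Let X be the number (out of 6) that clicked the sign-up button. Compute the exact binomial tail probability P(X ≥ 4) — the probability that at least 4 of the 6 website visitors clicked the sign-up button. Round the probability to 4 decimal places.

X ~ Binomial(n=6, p=0.60).
P(X ≥ 4) = C(6,4)·0.60^4·0.40^2 + C(6,5)·0.60^5·0.40^1 + C(6,6)·0.60^6·0.40^0.
= 0.311040 + 0.186624 + 0.046656 = 0.5443.

P = 0.5443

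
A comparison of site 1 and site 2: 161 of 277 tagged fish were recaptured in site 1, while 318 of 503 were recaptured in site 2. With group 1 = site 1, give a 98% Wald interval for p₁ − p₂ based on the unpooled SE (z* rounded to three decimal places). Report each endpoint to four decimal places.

p̂₁ = 161/277 = 0.58123, p̂₂ = 318/503 = 0.63221; p̂₁ − p̂₂ = -0.05098.
SE = √(0.000878708 + 0.000462269) = √0.001340977 = 0.036619.
For 98% confidence, z* = 2.326. Margin of error = 0.08518.
CI: -0.05098 ± 0.08518 = (-0.1362, 0.0342).

(-0.1362, 0.0342)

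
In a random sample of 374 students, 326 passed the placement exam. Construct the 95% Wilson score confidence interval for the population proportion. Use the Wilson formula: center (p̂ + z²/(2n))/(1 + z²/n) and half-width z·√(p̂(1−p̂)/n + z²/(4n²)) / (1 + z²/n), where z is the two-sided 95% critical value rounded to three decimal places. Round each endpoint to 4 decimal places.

(0.8339, 0.9018)

p̂ = 326/374 = 0.87166; z = 1.960, so z² = 3.841600.
Denominator 1 + z²/n = 1 + 3.841600/374 = 1.010272.
Center = (0.87166 + 0.005136)/1.010272 = 0.86788.
Radicand: p̂(1−p̂)/n + z²/(4n²) = 0.000299119 + 0.000006866 = 0.000305985.
Half-width = 1.960·√0.000305985/1.010272 = 0.03394.
So the interval runs from 0.8339 to 0.9018.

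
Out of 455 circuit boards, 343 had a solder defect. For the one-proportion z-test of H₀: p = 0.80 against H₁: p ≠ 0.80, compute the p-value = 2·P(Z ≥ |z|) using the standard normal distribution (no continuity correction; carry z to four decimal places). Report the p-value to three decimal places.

p-value = 0.014

With x = 343 successes in n = 455, p̂ = 0.75385.
Null standard error: √(0.80·0.20/455) = √0.000351648 = 0.018752.
z = (p̂ − p₀)/SE = (343/455 − 0.80)/0.018752 ≈ -2.4612.
From the standard normal, 2·P(Z ≥ |z|) = 0.014.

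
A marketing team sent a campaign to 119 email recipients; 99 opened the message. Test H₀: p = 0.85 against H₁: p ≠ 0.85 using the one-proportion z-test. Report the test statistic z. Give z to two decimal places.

With x = 99 successes in n = 119, p̂ = 0.83193.
Under H₀, SE = √(p₀(1−p₀)/n) = √(0.85·0.15/119) = √0.001071429 = 0.032733.
z = (p̂ − p₀)/SE = (0.83193 − 0.85)/0.032733 = -0.55.

z = -0.55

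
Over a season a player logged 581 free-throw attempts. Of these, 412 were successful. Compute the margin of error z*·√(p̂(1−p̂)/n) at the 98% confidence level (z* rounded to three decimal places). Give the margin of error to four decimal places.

With x = 412 successes in n = 581, p̂ = 0.70912.
Standard error of p̂: √(0.206268/581) = √0.000355022 = 0.018842.
z* = 2.326 at the 98% level.
Margin of error = z*·SE = 2.326 × 0.018842 = 0.0438.

ME = 0.0438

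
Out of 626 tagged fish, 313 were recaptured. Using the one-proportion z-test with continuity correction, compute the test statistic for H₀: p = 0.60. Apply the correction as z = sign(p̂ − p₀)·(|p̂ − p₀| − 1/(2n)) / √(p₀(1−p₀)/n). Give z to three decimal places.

z = -5.066

With x = 313 successes in n = 626, p̂ = 0.50000. p̂ − p₀ = -0.100000.
1/(2n) = 0.000799.
Corrected numerator: |-0.100000| − 0.000799 = 0.099201.
Null standard error: √(0.60·0.40/626) = √0.000383387 = 0.019580.
z = (−)0.099201/0.019580 = -5.066.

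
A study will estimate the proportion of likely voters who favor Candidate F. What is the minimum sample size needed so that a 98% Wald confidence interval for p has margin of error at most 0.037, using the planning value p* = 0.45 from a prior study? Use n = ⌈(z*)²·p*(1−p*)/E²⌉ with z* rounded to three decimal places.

n = 979

z* = 2.326 at the 98% level.
p*(1−p*) = 0.2475.
Required n before rounding: 5.410276 × 0.2475 / 0.037² = 978.118.
⌈978.118⌉ = 979.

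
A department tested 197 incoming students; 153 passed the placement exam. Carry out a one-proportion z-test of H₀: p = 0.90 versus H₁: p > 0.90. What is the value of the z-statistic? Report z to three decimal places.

The sample proportion is 153/197 = 0.77665.
Null standard error: √(0.90·0.10/197) = √0.000456853 = 0.021374.
z = (0.77665 − 0.90)/0.021374 = -0.12335/0.021374 = -5.771.

z = -5.771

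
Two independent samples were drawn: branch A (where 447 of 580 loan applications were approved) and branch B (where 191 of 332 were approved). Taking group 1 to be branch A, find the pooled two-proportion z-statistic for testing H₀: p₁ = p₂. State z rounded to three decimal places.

p̂₁ = 447/580 = 0.77069, p̂₂ = 191/332 = 0.57530.
Pooled p̂ = (447+191)/(580+332) = 638/912 = 0.69956.
SE = √[p̂(1−p̂)(1/n₁+1/n₂)] = √[0.69956·0.30044·(1/580+1/332)] ≈ 0.031550.
z = 0.19539/0.031550 = 6.193.

z = 6.193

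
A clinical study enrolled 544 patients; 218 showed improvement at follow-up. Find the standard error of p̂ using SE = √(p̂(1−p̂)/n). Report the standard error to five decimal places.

SE = 0.02101

Sample proportion p̂ = 218/544 = 0.40074.
p̂(1−p̂) = 0.40074·0.59926 = 0.240147.
SE = √(0.240147/544) = 0.02101.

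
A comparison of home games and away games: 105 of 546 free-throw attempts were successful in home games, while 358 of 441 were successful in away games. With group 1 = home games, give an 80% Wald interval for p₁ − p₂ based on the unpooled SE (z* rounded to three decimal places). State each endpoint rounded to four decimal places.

(-0.6517, -0.5873)

p̂₁ = 0.19231, p̂₂ = 0.81179, so the observed difference is -0.61948.
SE = √(0.000284479 + 0.000346454) = √0.000630933 = 0.025118.
z* = 1.282 at the 80% level. Margin of error = 0.03220.
So the interval runs from -0.6517 to -0.5873.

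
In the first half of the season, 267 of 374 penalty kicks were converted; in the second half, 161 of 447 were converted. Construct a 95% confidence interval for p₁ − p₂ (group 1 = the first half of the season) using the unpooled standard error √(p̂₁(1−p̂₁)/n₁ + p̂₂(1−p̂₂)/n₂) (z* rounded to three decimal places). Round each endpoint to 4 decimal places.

(0.2899, 0.4176)

p̂₁ = 267/374 = 0.71390, p̂₂ = 161/447 = 0.36018; p̂₁ − p̂₂ = 0.35372.
SE = √(0.000546110 + 0.000515548) = √0.001061658 = 0.032583.
For 95% confidence, z* = 1.960. Margin = 1.960·0.032583 = 0.06386.
So the interval runs from 0.2899 to 0.4176.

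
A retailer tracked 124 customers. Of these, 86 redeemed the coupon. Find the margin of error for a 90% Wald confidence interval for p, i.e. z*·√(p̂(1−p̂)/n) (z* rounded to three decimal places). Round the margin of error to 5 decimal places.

ME = 0.06810

With x = 86 successes in n = 124, p̂ = 0.69355.
Standard error of p̂: √(0.212539/124) = √0.001714024 = 0.041401.
z* = 1.645 at the 90% level.
Margin of error = z*·SE = 1.645 × 0.041401 = 0.06810.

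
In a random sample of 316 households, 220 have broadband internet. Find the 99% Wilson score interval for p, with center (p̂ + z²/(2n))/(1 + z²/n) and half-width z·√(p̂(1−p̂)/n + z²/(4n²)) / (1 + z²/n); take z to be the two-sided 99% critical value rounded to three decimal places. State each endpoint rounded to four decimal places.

Here p̂ = 220/316 = 0.69620 and z = 2.576 (z² = 6.635776).
Denominator 1 + z²/n = 1 + 6.635776/316 = 1.020999.
Center = (0.69620 + 0.010500)/1.020999 = 0.69217.
Radicand: p̂(1−p̂)/n + z²/(4n²) = 0.000669318 + 0.000016613 = 0.000685931.
Half-width = z·√(radicand)/denom = 2.576·0.026190/1.020999 = 0.06608.
So the interval runs from 0.6261 to 0.7582.

(0.6261, 0.7582)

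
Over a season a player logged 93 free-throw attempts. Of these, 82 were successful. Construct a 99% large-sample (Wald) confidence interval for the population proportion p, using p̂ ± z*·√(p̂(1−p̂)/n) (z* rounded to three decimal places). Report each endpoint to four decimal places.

p̂ = 82/93 = 0.88172.
SE(p̂) = √(0.88172·0.11828/93) = 0.033487.
z* = 2.576 at the 99% level.
Margin of error: 2.576 × 0.033487 = 0.08626.
CI: 0.88172 ± 0.08626 = (0.7955, 0.9680).

(0.7955, 0.9680)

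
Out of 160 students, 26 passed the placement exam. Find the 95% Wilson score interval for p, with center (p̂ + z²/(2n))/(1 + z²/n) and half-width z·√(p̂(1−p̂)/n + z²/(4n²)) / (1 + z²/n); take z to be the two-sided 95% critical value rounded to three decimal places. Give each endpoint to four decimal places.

p̂ = 26/160 = 0.16250; z = 1.960, so z² = 3.841600.
1 + z²/n = 1.024010.
Adjusted center: (0.16250 + z²/(2n))/1.024010 = 0.17041.
Radicand: p̂(1−p̂)/n + z²/(4n²) = 0.000850586 + 0.000037516 = 0.000888102.
Half-width = 1.960·√0.000888102/1.024010 = 0.05704.
Interval: 0.17041 ± 0.05704 → (0.1134, 0.2275).

(0.1134, 0.2275)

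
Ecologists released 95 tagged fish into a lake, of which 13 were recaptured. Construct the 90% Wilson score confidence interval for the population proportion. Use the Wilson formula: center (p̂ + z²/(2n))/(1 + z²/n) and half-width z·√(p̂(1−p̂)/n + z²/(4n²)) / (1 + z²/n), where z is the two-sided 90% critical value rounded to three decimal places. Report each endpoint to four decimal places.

Here p̂ = 13/95 = 0.13684 and z = 1.645 (z² = 2.706025).
1 + z²/n = 1.028484.
Adjusted center: (0.13684 + z²/(2n))/1.028484 = 0.14690.
Radicand: p̂(1−p̂)/n + z²/(4n²) = 0.001243330 + 0.000074959 = 0.001318289.
Half-width = z·√(radicand)/denom = 1.645·0.036308/1.028484 = 0.05807.
Interval: 0.14690 ± 0.05807 → (0.0888, 0.2050).

(0.0888, 0.2050)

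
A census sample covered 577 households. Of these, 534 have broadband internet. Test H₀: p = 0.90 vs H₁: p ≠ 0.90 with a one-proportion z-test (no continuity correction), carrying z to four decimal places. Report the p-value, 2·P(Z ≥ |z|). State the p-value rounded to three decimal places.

p-value = 0.041

The sample proportion is 534/577 = 0.92548.
Null standard error: √(0.90·0.10/577) = √0.000155979 = 0.012489.
Test statistic (full precision, shown to 4 dp): z = (534/577 − 0.90)/SE₀ ≈ 2.0399.
p-value = 2·P(Z ≥ |z|) with z = 2.0399 → 0.041.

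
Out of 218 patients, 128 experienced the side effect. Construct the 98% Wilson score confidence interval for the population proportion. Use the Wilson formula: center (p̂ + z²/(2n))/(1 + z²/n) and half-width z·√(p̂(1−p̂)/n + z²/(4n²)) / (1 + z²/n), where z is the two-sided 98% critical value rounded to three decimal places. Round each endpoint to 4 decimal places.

(0.5084, 0.6617)

p̂ = 128/218 = 0.58716; z = 2.326, so z² = 5.410276.
1 + z²/n = 1.024818.
Center = (0.58716 + 0.012409)/1.024818 = 0.58505.
Radicand: p̂(1−p̂)/n + z²/(4n²) = 0.001111944 + 0.000028461 = 0.001140405.
Half-width = z·√(radicand)/denom = 2.326·0.033770/1.024818 = 0.07665.
So the interval runs from 0.5084 to 0.6617.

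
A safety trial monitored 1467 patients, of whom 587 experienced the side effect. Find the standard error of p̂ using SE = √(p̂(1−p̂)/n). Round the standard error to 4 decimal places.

SE = 0.0128

With x = 587 successes in n = 1467, p̂ = 0.40014.
p̂(1−p̂) = 0.240028.
SE = √(0.240028/1467) = √0.000163618 = 0.0128.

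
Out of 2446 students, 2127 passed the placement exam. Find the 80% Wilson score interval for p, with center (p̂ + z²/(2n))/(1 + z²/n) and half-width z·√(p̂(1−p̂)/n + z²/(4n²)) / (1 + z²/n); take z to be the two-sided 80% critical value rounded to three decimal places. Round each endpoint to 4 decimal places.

(0.8606, 0.8781)

p̂ = 2127/2446 = 0.86958; z = 1.282, so z² = 1.643524.
1 + z²/n = 1.000672.
Center = (0.86958 + 0.000336)/1.000672 = 0.86933.
Radicand: p̂(1−p̂)/n + z²/(4n²) = 0.000046365 + 0.000000069 = 0.000046434.
Half-width = z·√(radicand)/denom = 1.282·0.006814/1.000672 = 0.00873.
Interval: 0.86933 ± 0.00873 → (0.8606, 0.8781).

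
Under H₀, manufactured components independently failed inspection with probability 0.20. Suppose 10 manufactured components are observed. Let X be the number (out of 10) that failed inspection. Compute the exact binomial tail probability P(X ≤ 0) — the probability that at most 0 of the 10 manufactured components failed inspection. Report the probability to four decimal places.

P = 0.1074

X ~ Binomial(n=10, p=0.20).
P(X ≤ 0) = C(10,0)·0.20^0·0.80^10.
= 0.107374 = 0.1074.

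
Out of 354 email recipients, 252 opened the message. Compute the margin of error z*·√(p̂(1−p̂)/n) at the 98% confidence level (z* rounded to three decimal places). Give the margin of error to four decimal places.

ME = 0.0560

The sample proportion is 252/354 = 0.71186.
SE(p̂) = √(0.71186·0.28814/354) = 0.024071.
The 98% critical value is z* = 2.326.
So ME = 0.0560.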